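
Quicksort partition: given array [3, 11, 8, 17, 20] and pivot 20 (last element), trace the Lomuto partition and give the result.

Lomuto partition with pivot = 20:

Initial array: [3, 11, 8, 17, 20]

arr[0]=3 <= 20: swap with position 0, array becomes [3, 11, 8, 17, 20]
arr[1]=11 <= 20: swap with position 1, array becomes [3, 11, 8, 17, 20]
arr[2]=8 <= 20: swap with position 2, array becomes [3, 11, 8, 17, 20]
arr[3]=17 <= 20: swap with position 3, array becomes [3, 11, 8, 17, 20]

Place pivot at position 4: [3, 11, 8, 17, 20]
Pivot position: 4

After partitioning with pivot 20, the array becomes [3, 11, 8, 17, 20]. The pivot is placed at index 4. All elements to the left of the pivot are <= 20, and all elements to the right are > 20.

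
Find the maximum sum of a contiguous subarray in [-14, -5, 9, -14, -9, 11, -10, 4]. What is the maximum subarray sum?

Using Kadane's algorithm on [-14, -5, 9, -14, -9, 11, -10, 4]:

Scanning through the array:
Position 1 (value -5): max_ending_here = -5, max_so_far = -5
Position 2 (value 9): max_ending_here = 9, max_so_far = 9
Position 3 (value -14): max_ending_here = -5, max_so_far = 9
Position 4 (value -9): max_ending_here = -9, max_so_far = 9
Position 5 (value 11): max_ending_here = 11, max_so_far = 11
Position 6 (value -10): max_ending_here = 1, max_so_far = 11
Position 7 (value 4): max_ending_here = 5, max_so_far = 11

Maximum subarray: [11]
Maximum sum: 11

The maximum subarray is [11] with sum 11. This subarray runs from index 5 to index 5.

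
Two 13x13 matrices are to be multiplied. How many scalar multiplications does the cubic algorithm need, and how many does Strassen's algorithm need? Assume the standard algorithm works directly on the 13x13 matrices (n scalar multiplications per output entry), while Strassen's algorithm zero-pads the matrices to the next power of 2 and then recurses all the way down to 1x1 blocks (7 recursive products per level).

Matrix multiplication for 13x13 matrices:

Strassen's algorithm requires power-of-2 dimensions. Pad 13x13 to 16x16 (next power of 2).

Standard algorithm: 13^3 = 2197 multiplications
Strassen's algorithm: 7^(log2(16)) = 7^4 = 2401 multiplications
Difference: 2197 - 2401 = -204 (Strassen uses MORE here due to padding overhead — for small or just-over-power-of-2 n, padding can outweigh the per-level savings)

Standard: 2197 multiplications (13^3). Strassen: 2401 multiplications (7^4, after padding to 16x16). Strassen reduces 8 recursive multiplications to 7 at each level.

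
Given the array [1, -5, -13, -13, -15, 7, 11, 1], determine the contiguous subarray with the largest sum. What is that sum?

Using Kadane's algorithm on [1, -5, -13, -13, -15, 7, 11, 1]:

Scanning through the array:
Position 1 (value -5): max_ending_here = -4, max_so_far = 1
Position 2 (value -13): max_ending_here = -13, max_so_far = 1
Position 3 (value -13): max_ending_here = -13, max_so_far = 1
Position 4 (value -15): max_ending_here = -15, max_so_far = 1
Position 5 (value 7): max_ending_here = 7, max_so_far = 7
Position 6 (value 11): max_ending_here = 18, max_so_far = 18
Position 7 (value 1): max_ending_here = 19, max_so_far = 19

Maximum subarray: [7, 11, 1]
Maximum sum: 19

The maximum subarray is [7, 11, 1] with sum 19. This subarray runs from index 5 to index 7.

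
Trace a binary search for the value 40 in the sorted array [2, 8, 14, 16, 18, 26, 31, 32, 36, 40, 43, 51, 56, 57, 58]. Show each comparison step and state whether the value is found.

Binary search for 40 in [2, 8, 14, 16, 18, 26, 31, 32, 36, 40, 43, 51, 56, 57, 58]:

lo=0, hi=14, mid=7, arr[mid]=32 -> 32 < 40, search right half
lo=8, hi=14, mid=11, arr[mid]=51 -> 51 > 40, search left half
lo=8, hi=10, mid=9, arr[mid]=40 -> Found target at index 9!

Binary search finds 40 at index 9 after 3 comparisons. The search repeatedly halves the search space by comparing with the middle element.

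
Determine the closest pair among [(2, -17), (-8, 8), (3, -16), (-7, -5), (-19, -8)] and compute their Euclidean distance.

Computing all pairwise distances among 5 points:

d((2, -17), (-8, 8)) = 26.9258
d((2, -17), (3, -16)) = 1.4142 <-- minimum
d((2, -17), (-7, -5)) = 15.0
d((2, -17), (-19, -8)) = 22.8473
d((-8, 8), (3, -16)) = 26.4008
d((-8, 8), (-7, -5)) = 13.0384
d((-8, 8), (-19, -8)) = 19.4165
d((3, -16), (-7, -5)) = 14.8661
d((3, -16), (-19, -8)) = 23.4094
d((-7, -5), (-19, -8)) = 12.3693

Closest pair: (2, -17) and (3, -16) with distance 1.4142

The closest pair is (2, -17) and (3, -16) with Euclidean distance 1.4142. For 5 points, brute-force pairwise comparison is shown above. For large n, the divide-and-conquer algorithm (sort by x, recurse on halves, check the dividing strip) achieves O(n log n).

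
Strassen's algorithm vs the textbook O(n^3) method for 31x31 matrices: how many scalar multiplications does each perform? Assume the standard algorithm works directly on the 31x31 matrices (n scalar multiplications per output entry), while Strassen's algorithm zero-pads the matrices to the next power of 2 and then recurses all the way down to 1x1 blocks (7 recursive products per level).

Matrix multiplication for 31x31 matrices:

Strassen's algorithm requires power-of-2 dimensions. Pad 31x31 to 32x32 (next power of 2).

Standard algorithm: 31^3 = 29791 multiplications
Strassen's algorithm: 7^(log2(32)) = 7^5 = 16807 multiplications
Savings: 29791 - 16807 = 12984 multiplications

Standard: 29791 multiplications (31^3). Strassen: 16807 multiplications (7^5, after padding to 32x32). Strassen reduces 8 recursive multiplications to 7 at each level.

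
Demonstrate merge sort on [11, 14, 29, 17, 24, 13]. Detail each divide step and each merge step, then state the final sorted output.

Merge sort trace:

Split: [11, 14, 29, 17, 24, 13] -> [11, 14, 29] and [17, 24, 13]
  Split: [11, 14, 29] -> [11] and [14, 29]
    Split: [14, 29] -> [14] and [29]
    Merge: [14] + [29] -> [14, 29]
  Merge: [11] + [14, 29] -> [11, 14, 29]
  Split: [17, 24, 13] -> [17] and [24, 13]
    Split: [24, 13] -> [24] and [13]
    Merge: [24] + [13] -> [13, 24]
  Merge: [17] + [13, 24] -> [13, 17, 24]
Merge: [11, 14, 29] + [13, 17, 24] -> [11, 13, 14, 17, 24, 29]

Final sorted array: [11, 13, 14, 17, 24, 29]

The merge sort proceeds by recursively splitting the array and merging sorted halves.
After all merges, the sorted array is [11, 13, 14, 17, 24, 29].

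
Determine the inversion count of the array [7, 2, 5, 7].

Finding inversions in [7, 2, 5, 7]:

(0, 1): arr[0]=7 > arr[1]=2
(0, 2): arr[0]=7 > arr[2]=5

Total inversions: 2

The array has 2 inversion(s): (0,1), (0,2). Each pair (i,j) satisfies i < j and arr[i] > arr[j].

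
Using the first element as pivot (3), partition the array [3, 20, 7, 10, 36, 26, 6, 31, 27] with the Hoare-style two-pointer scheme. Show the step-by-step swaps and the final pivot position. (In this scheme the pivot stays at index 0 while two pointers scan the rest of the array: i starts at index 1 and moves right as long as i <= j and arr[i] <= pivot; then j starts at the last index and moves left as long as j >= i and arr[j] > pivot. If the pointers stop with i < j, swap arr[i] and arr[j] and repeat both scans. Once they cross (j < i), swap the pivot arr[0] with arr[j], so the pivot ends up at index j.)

Hoare-style two-pointer partition with pivot = 3:

Initial array: [3, 20, 7, 10, 36, 26, 6, 31, 27]

Pointers start at i = 1, j = 8.
i ends at 1, j ends at 0: the pointers have crossed (j < i), so scanning stops.

j = 0, so swapping arr[0] with arr[j] leaves the pivot at position 0: [3, 20, 7, 10, 36, 26, 6, 31, 27]
Pivot position: 0

After partitioning with pivot 3, the array becomes [3, 20, 7, 10, 36, 26, 6, 31, 27]. The pivot is placed at index 0. All elements to the left of the pivot are <= 3, and all elements to the right are > 3.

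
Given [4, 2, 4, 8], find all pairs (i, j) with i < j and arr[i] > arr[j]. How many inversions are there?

Finding inversions in [4, 2, 4, 8]:

(0, 1): arr[0]=4 > arr[1]=2

Total inversions: 1

The array has 1 inversion(s): (0,1). Each pair (i,j) satisfies i < j and arr[i] > arr[j].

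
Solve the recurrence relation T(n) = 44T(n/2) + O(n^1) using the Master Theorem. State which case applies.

Master Theorem for T(n) = 44T(n/2) + O(n^1):

a = 44, b = 2, c = 1
log_b(a) = log_2(44) = 5.4594

Case 1: c = 1 < log_2(44) = 5.4594
T(n) = O(n^(log_2 44))

For T(n) = 44T(n/2) + O(n^1): log_2(44) = 5.4594. This is Case 1 of the Master Theorem (c < log_b(a), work dominated by leaves), giving O(n^(log_2 44)).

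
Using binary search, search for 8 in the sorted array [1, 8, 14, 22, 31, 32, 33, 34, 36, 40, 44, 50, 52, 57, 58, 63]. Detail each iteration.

Binary search for 8 in [1, 8, 14, 22, 31, 32, 33, 34, 36, 40, 44, 50, 52, 57, 58, 63]:

lo=0, hi=15, mid=7, arr[mid]=34 -> 34 > 8, search left half
lo=0, hi=6, mid=3, arr[mid]=22 -> 22 > 8, search left half
lo=0, hi=2, mid=1, arr[mid]=8 -> Found target at index 1!

Binary search finds 8 at index 1 after 3 comparisons. The search repeatedly halves the search space by comparing with the middle element.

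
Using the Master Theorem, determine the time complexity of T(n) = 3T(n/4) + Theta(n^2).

Master Theorem for T(n) = 3T(n/4) + O(n^2):

a = 3, b = 4, c = 2
log_b(a) = log_4(3) = 0.7925

Case 3: c = 2 > log_4(3) = 0.7925
T(n) = O(n^2) = O(n^2)

For T(n) = 3T(n/4) + O(n^2): log_4(3) = 0.7925. This is Case 3 of the Master Theorem (c > log_b(a), work dominated by root), giving O(n^2).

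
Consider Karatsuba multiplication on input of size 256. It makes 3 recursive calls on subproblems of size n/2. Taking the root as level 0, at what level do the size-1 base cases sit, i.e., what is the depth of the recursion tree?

For divide and conquer with division factor 2:

Problem sizes at each level:
Level 0: 256
Level 1: 128
Level 2: 64
Level 3: 32
Level 4: 16
Level 5: 8
Level 6: 4
Level 7: 2
Level 8: 1

The root is level 0 and the size-1 base case is level 8 (the tree spans levels 0 through 8, i.e. 9 levels counting the root), so the depth is the number of divisions: log_2(256) = 8

The recursion tree depth is log_2(256) = 8. At each level, the problem size is divided by 2, so it takes 8 divisions to reduce to a base case of size 1. The algorithm makes 3 recursive calls at each level.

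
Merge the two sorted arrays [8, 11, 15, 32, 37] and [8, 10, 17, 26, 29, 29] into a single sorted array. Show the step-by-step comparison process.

Merging process:

Compare 8 vs 8: take 8 from left. Merged: [8]
Compare 11 vs 8: take 8 from right. Merged: [8, 8]
Compare 11 vs 10: take 10 from right. Merged: [8, 8, 10]
Compare 11 vs 17: take 11 from left. Merged: [8, 8, 10, 11]
Compare 15 vs 17: take 15 from left. Merged: [8, 8, 10, 11, 15]
Compare 32 vs 17: take 17 from right. Merged: [8, 8, 10, 11, 15, 17]
Compare 32 vs 26: take 26 from right. Merged: [8, 8, 10, 11, 15, 17, 26]
Compare 32 vs 29: take 29 from right. Merged: [8, 8, 10, 11, 15, 17, 26, 29]
Compare 32 vs 29: take 29 from right. Merged: [8, 8, 10, 11, 15, 17, 26, 29, 29]
Append remaining from left: [32, 37]. Merged: [8, 8, 10, 11, 15, 17, 26, 29, 29, 32, 37]

Final merged array: [8, 8, 10, 11, 15, 17, 26, 29, 29, 32, 37]
Total comparisons: 9

The merged array is [8, 8, 10, 11, 15, 17, 26, 29, 29, 32, 37], requiring 9 comparisons. The merge step runs in O(n) time where n is the total number of elements.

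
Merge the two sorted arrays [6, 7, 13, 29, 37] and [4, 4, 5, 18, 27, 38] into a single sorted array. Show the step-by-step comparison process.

Merging process:

Compare 6 vs 4: take 4 from right. Merged: [4]
Compare 6 vs 4: take 4 from right. Merged: [4, 4]
Compare 6 vs 5: take 5 from right. Merged: [4, 4, 5]
Compare 6 vs 18: take 6 from left. Merged: [4, 4, 5, 6]
Compare 7 vs 18: take 7 from left. Merged: [4, 4, 5, 6, 7]
Compare 13 vs 18: take 13 from left. Merged: [4, 4, 5, 6, 7, 13]
Compare 29 vs 18: take 18 from right. Merged: [4, 4, 5, 6, 7, 13, 18]
Compare 29 vs 27: take 27 from right. Merged: [4, 4, 5, 6, 7, 13, 18, 27]
Compare 29 vs 38: take 29 from left. Merged: [4, 4, 5, 6, 7, 13, 18, 27, 29]
Compare 37 vs 38: take 37 from left. Merged: [4, 4, 5, 6, 7, 13, 18, 27, 29, 37]
Append remaining from right: [38]. Merged: [4, 4, 5, 6, 7, 13, 18, 27, 29, 37, 38]

Final merged array: [4, 4, 5, 6, 7, 13, 18, 27, 29, 37, 38]
Total comparisons: 10

The merged array is [4, 4, 5, 6, 7, 13, 18, 27, 29, 37, 38], requiring 10 comparisons. The merge step runs in O(n) time where n is the total number of elements.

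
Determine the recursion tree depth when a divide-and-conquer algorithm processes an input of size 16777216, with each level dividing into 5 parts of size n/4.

For divide and conquer with division factor 4:

Problem sizes at each level:
Level 0: 16777216
Level 1: 4194304
Level 2: 1048576
Level 3: 262144
Level 4: 65536
Level 5: 16384
Level 6: 4096
Level 7: 1024
Level 8: 256
Level 9: 64
Level 10: 16
Level 11: 4
Level 12: 1

The root is level 0 and the size-1 base case is level 12 (the tree spans levels 0 through 12, i.e. 13 levels counting the root), so the depth is the number of divisions: log_4(16777216) = 12

The recursion tree depth is log_4(16777216) = 12. At each level, the problem size is divided by 4, so it takes 12 divisions to reduce to a base case of size 1. The algorithm makes 5 recursive calls at each level.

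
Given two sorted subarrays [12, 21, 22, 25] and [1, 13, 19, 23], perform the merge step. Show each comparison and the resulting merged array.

Merging process:

Compare 12 vs 1: take 1 from right. Merged: [1]
Compare 12 vs 13: take 12 from left. Merged: [1, 12]
Compare 21 vs 13: take 13 from right. Merged: [1, 12, 13]
Compare 21 vs 19: take 19 from right. Merged: [1, 12, 13, 19]
Compare 21 vs 23: take 21 from left. Merged: [1, 12, 13, 19, 21]
Compare 22 vs 23: take 22 from left. Merged: [1, 12, 13, 19, 21, 22]
Compare 25 vs 23: take 23 from right. Merged: [1, 12, 13, 19, 21, 22, 23]
Append remaining from left: [25]. Merged: [1, 12, 13, 19, 21, 22, 23, 25]

Final merged array: [1, 12, 13, 19, 21, 22, 23, 25]
Total comparisons: 7

The merged array is [1, 12, 13, 19, 21, 22, 23, 25], requiring 7 comparisons. The merge step runs in O(n) time where n is the total number of elements.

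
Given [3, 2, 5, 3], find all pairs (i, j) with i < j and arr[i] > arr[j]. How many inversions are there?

Finding inversions in [3, 2, 5, 3]:

(0, 1): arr[0]=3 > arr[1]=2
(2, 3): arr[2]=5 > arr[3]=3

Total inversions: 2

The array has 2 inversion(s): (0,1), (2,3). Each pair (i,j) satisfies i < j and arr[i] > arr[j].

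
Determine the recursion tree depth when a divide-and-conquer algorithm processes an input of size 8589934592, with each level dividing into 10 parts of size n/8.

For divide and conquer with division factor 8:

Problem sizes at each level:
Level 0: 8589934592
Level 1: 1073741824
Level 2: 134217728
Level 3: 16777216
Level 4: 2097152
Level 5: 262144
Level 6: 32768
Level 7: 4096
Level 8: 512
Level 9: 64
Level 10: 8
Level 11: 1

The root is level 0 and the size-1 base case is level 11 (the tree spans levels 0 through 11, i.e. 12 levels counting the root), so the depth is the number of divisions: log_8(8589934592) = 11

The recursion tree depth is log_8(8589934592) = 11. At each level, the problem size is divided by 8, so it takes 11 divisions to reduce to a base case of size 1. The algorithm makes 10 recursive calls at each level.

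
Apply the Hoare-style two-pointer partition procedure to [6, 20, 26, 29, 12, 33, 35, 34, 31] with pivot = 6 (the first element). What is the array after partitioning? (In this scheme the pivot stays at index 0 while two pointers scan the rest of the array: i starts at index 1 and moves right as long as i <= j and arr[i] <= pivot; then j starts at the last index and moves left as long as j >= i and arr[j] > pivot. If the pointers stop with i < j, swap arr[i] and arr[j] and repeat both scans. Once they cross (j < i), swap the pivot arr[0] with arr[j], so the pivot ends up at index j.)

Hoare-style two-pointer partition with pivot = 6:

Initial array: [6, 20, 26, 29, 12, 33, 35, 34, 31]

Pointers start at i = 1, j = 8.
i ends at 1, j ends at 0: the pointers have crossed (j < i), so scanning stops.

j = 0, so swapping arr[0] with arr[j] leaves the pivot at position 0: [6, 20, 26, 29, 12, 33, 35, 34, 31]
Pivot position: 0

After partitioning with pivot 6, the array becomes [6, 20, 26, 29, 12, 33, 35, 34, 31]. The pivot is placed at index 0. All elements to the left of the pivot are <= 6, and all elements to the right are > 6.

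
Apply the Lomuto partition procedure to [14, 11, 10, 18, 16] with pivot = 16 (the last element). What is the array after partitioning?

Lomuto partition with pivot = 16:

Initial array: [14, 11, 10, 18, 16]

arr[0]=14 <= 16: swap with position 0, array becomes [14, 11, 10, 18, 16]
arr[1]=11 <= 16: swap with position 1, array becomes [14, 11, 10, 18, 16]
arr[2]=10 <= 16: swap with position 2, array becomes [14, 11, 10, 18, 16]
arr[3]=18 > 16: no swap

Place pivot at position 3: [14, 11, 10, 16, 18]
Pivot position: 3

After partitioning with pivot 16, the array becomes [14, 11, 10, 16, 18]. The pivot is placed at index 3. All elements to the left of the pivot are <= 16, and all elements to the right are > 16.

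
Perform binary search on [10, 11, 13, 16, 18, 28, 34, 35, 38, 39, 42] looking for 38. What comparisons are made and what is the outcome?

Binary search for 38 in [10, 11, 13, 16, 18, 28, 34, 35, 38, 39, 42]:

lo=0, hi=10, mid=5, arr[mid]=28 -> 28 < 38, search right half
lo=6, hi=10, mid=8, arr[mid]=38 -> Found target at index 8!

Binary search finds 38 at index 8 after 2 comparisons. The search repeatedly halves the search space by comparing with the middle element.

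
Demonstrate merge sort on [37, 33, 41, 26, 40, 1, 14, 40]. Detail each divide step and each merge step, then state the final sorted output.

Merge sort trace:

Split: [37, 33, 41, 26, 40, 1, 14, 40] -> [37, 33, 41, 26] and [40, 1, 14, 40]
  Split: [37, 33, 41, 26] -> [37, 33] and [41, 26]
    Split: [37, 33] -> [37] and [33]
    Merge: [37] + [33] -> [33, 37]
    Split: [41, 26] -> [41] and [26]
    Merge: [41] + [26] -> [26, 41]
  Merge: [33, 37] + [26, 41] -> [26, 33, 37, 41]
  Split: [40, 1, 14, 40] -> [40, 1] and [14, 40]
    Split: [40, 1] -> [40] and [1]
    Merge: [40] + [1] -> [1, 40]
    Split: [14, 40] -> [14] and [40]
    Merge: [14] + [40] -> [14, 40]
  Merge: [1, 40] + [14, 40] -> [1, 14, 40, 40]
Merge: [26, 33, 37, 41] + [1, 14, 40, 40] -> [1, 14, 26, 33, 37, 40, 40, 41]

Final sorted array: [1, 14, 26, 33, 37, 40, 40, 41]

The merge sort proceeds by recursively splitting the array and merging sorted halves.
After all merges, the sorted array is [1, 14, 26, 33, 37, 40, 40, 41].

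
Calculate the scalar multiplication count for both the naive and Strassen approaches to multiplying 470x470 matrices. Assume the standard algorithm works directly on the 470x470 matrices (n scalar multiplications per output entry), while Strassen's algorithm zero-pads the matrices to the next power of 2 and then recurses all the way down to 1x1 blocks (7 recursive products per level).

Matrix multiplication for 470x470 matrices:

Strassen's algorithm requires power-of-2 dimensions. Pad 470x470 to 512x512 (next power of 2).

Standard algorithm: 470^3 = 103823000 multiplications
Strassen's algorithm: 7^(log2(512)) = 7^9 = 40353607 multiplications
Savings: 103823000 - 40353607 = 63469393 multiplications

Standard: 103823000 multiplications (470^3). Strassen: 40353607 multiplications (7^9, after padding to 512x512). Strassen reduces 8 recursive multiplications to 7 at each level.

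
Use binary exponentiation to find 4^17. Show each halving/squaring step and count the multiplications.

Computing 4^17 by squaring (build up from 4^1; each line after the first costs one multiplication):

4^1 = 4
4^2 = (4^1)^2 = 4^2 = 16
4^4 = (4^2)^2 = 16^2 = 256
4^8 = (4^4)^2 = 256^2 = 65536
4^16 = (4^8)^2 = 65536^2 = 4294967296
4^17 = 4 * 4^16 = 4 * 4294967296 = 17179869184

Result: 17179869184
Multiplications needed: 5 (5 lines after 4^1)

4^17 = 17179869184. Using exponentiation by squaring, this requires 5 multiplications. The key idea: if the exponent is even, square the half-power; if odd, multiply by the base once.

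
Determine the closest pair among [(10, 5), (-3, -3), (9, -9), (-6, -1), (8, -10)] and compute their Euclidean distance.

Computing all pairwise distances among 5 points:

d((10, 5), (-3, -3)) = 15.2643
d((10, 5), (9, -9)) = 14.0357
d((10, 5), (-6, -1)) = 17.088
d((10, 5), (8, -10)) = 15.1327
d((-3, -3), (9, -9)) = 13.4164
d((-3, -3), (-6, -1)) = 3.6056
d((-3, -3), (8, -10)) = 13.0384
d((9, -9), (-6, -1)) = 17.0
d((9, -9), (8, -10)) = 1.4142 <-- minimum
d((-6, -1), (8, -10)) = 16.6433

Closest pair: (9, -9) and (8, -10) with distance 1.4142

The closest pair is (9, -9) and (8, -10) with Euclidean distance 1.4142. For 5 points, brute-force pairwise comparison is shown above. For large n, the divide-and-conquer algorithm (sort by x, recurse on halves, check the dividing strip) achieves O(n log n).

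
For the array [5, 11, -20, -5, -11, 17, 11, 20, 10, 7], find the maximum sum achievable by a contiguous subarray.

Using Kadane's algorithm on [5, 11, -20, -5, -11, 17, 11, 20, 10, 7]:

Scanning through the array:
Position 1 (value 11): max_ending_here = 16, max_so_far = 16
Position 2 (value -20): max_ending_here = -4, max_so_far = 16
Position 3 (value -5): max_ending_here = -5, max_so_far = 16
Position 4 (value -11): max_ending_here = -11, max_so_far = 16
Position 5 (value 17): max_ending_here = 17, max_so_far = 17
Position 6 (value 11): max_ending_here = 28, max_so_far = 28
Position 7 (value 20): max_ending_here = 48, max_so_far = 48
Position 8 (value 10): max_ending_here = 58, max_so_far = 58
Position 9 (value 7): max_ending_here = 65, max_so_far = 65

Maximum subarray: [17, 11, 20, 10, 7]
Maximum sum: 65

The maximum subarray is [17, 11, 20, 10, 7] with sum 65. This subarray runs from index 5 to index 9.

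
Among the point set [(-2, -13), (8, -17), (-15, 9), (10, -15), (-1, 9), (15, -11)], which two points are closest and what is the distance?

Computing all pairwise distances among 6 points:

d((-2, -13), (8, -17)) = 10.7703
d((-2, -13), (-15, 9)) = 25.5539
d((-2, -13), (10, -15)) = 12.1655
d((-2, -13), (-1, 9)) = 22.0227
d((-2, -13), (15, -11)) = 17.1172
d((8, -17), (-15, 9)) = 34.7131
d((8, -17), (10, -15)) = 2.8284 <-- minimum
d((8, -17), (-1, 9)) = 27.5136
d((8, -17), (15, -11)) = 9.2195
d((-15, 9), (10, -15)) = 34.6554
d((-15, 9), (-1, 9)) = 14.0
d((-15, 9), (15, -11)) = 36.0555
d((10, -15), (-1, 9)) = 26.4008
d((10, -15), (15, -11)) = 6.4031
d((-1, 9), (15, -11)) = 25.6125

Closest pair: (8, -17) and (10, -15) with distance 2.8284

The closest pair is (8, -17) and (10, -15) with Euclidean distance 2.8284. For 6 points, brute-force pairwise comparison is shown above. For large n, the divide-and-conquer algorithm (sort by x, recurse on halves, check the dividing strip) achieves O(n log n).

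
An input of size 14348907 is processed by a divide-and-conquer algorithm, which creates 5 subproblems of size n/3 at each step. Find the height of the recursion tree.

For divide and conquer with division factor 3:

Problem sizes at each level:
Level 0: 14348907
Level 1: 4782969
Level 2: 1594323
Level 3: 531441
Level 4: 177147
Level 5: 59049
Level 6: 19683
Level 7: 6561
Level 8: 2187
Level 9: 729
Level 10: 243
Level 11: 81
Level 12: 27
Level 13: 9
Level 14: 3
Level 15: 1

The root is level 0 and the size-1 base case is level 15 (the tree spans levels 0 through 15, i.e. 16 levels counting the root), so the depth is the number of divisions: log_3(14348907) = 15

The recursion tree depth is log_3(14348907) = 15. At each level, the problem size is divided by 3, so it takes 15 divisions to reduce to a base case of size 1. The algorithm makes 5 recursive calls at each level.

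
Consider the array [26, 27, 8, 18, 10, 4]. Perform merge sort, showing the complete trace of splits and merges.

Merge sort trace:

Split: [26, 27, 8, 18, 10, 4] -> [26, 27, 8] and [18, 10, 4]
  Split: [26, 27, 8] -> [26] and [27, 8]
    Split: [27, 8] -> [27] and [8]
    Merge: [27] + [8] -> [8, 27]
  Merge: [26] + [8, 27] -> [8, 26, 27]
  Split: [18, 10, 4] -> [18] and [10, 4]
    Split: [10, 4] -> [10] and [4]
    Merge: [10] + [4] -> [4, 10]
  Merge: [18] + [4, 10] -> [4, 10, 18]
Merge: [8, 26, 27] + [4, 10, 18] -> [4, 8, 10, 18, 26, 27]

Final sorted array: [4, 8, 10, 18, 26, 27]

The merge sort proceeds by recursively splitting the array and merging sorted halves.
After all merges, the sorted array is [4, 8, 10, 18, 26, 27].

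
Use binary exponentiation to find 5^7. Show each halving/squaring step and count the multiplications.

Computing 5^7 by squaring (build up from 5^1; each line after the first costs one multiplication):

5^1 = 5
5^2 = (5^1)^2 = 5^2 = 25
5^3 = 5 * 5^2 = 5 * 25 = 125
5^6 = (5^3)^2 = 125^2 = 15625
5^7 = 5 * 5^6 = 5 * 15625 = 78125

Result: 78125
Multiplications needed: 4 (4 lines after 5^1)

5^7 = 78125. Using exponentiation by squaring, this requires 4 multiplications. The key idea: if the exponent is even, square the half-power; if odd, multiply by the base once.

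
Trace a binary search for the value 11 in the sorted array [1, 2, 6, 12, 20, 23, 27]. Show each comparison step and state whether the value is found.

Binary search for 11 in [1, 2, 6, 12, 20, 23, 27]:

lo=0, hi=6, mid=3, arr[mid]=12 -> 12 > 11, search left half
lo=0, hi=2, mid=1, arr[mid]=2 -> 2 < 11, search right half
lo=2, hi=2, mid=2, arr[mid]=6 -> 6 < 11, search right half
lo=3 > hi=2, target 11 not found

Binary search determines that 11 is not in the array after 3 comparisons. The search space was exhausted without finding the target.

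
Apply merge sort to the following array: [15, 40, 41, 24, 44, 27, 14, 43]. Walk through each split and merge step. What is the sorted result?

Merge sort trace:

Split: [15, 40, 41, 24, 44, 27, 14, 43] -> [15, 40, 41, 24] and [44, 27, 14, 43]
  Split: [15, 40, 41, 24] -> [15, 40] and [41, 24]
    Split: [15, 40] -> [15] and [40]
    Merge: [15] + [40] -> [15, 40]
    Split: [41, 24] -> [41] and [24]
    Merge: [41] + [24] -> [24, 41]
  Merge: [15, 40] + [24, 41] -> [15, 24, 40, 41]
  Split: [44, 27, 14, 43] -> [44, 27] and [14, 43]
    Split: [44, 27] -> [44] and [27]
    Merge: [44] + [27] -> [27, 44]
    Split: [14, 43] -> [14] and [43]
    Merge: [14] + [43] -> [14, 43]
  Merge: [27, 44] + [14, 43] -> [14, 27, 43, 44]
Merge: [15, 24, 40, 41] + [14, 27, 43, 44] -> [14, 15, 24, 27, 40, 41, 43, 44]

Final sorted array: [14, 15, 24, 27, 40, 41, 43, 44]

The merge sort proceeds by recursively splitting the array and merging sorted halves.
After all merges, the sorted array is [14, 15, 24, 27, 40, 41, 43, 44].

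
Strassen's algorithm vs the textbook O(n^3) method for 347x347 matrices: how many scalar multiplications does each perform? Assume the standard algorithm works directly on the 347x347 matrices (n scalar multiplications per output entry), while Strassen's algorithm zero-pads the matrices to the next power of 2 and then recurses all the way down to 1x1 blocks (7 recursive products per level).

Matrix multiplication for 347x347 matrices:

Strassen's algorithm requires power-of-2 dimensions. Pad 347x347 to 512x512 (next power of 2).

Standard algorithm: 347^3 = 41781923 multiplications
Strassen's algorithm: 7^(log2(512)) = 7^9 = 40353607 multiplications
Savings: 41781923 - 40353607 = 1428316 multiplications

Standard: 41781923 multiplications (347^3). Strassen: 40353607 multiplications (7^9, after padding to 512x512). Strassen reduces 8 recursive multiplications to 7 at each level.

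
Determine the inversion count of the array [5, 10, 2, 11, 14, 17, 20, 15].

Finding inversions in [5, 10, 2, 11, 14, 17, 20, 15]:

(0, 2): arr[0]=5 > arr[2]=2
(1, 2): arr[1]=10 > arr[2]=2
(5, 7): arr[5]=17 > arr[7]=15
(6, 7): arr[6]=20 > arr[7]=15

Total inversions: 4

The array has 4 inversion(s): (0,2), (1,2), (5,7), (6,7). Each pair (i,j) satisfies i < j and arr[i] > arr[j].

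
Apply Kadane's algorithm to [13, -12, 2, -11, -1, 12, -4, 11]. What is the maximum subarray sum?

Using Kadane's algorithm on [13, -12, 2, -11, -1, 12, -4, 11]:

Scanning through the array:
Position 1 (value -12): max_ending_here = 1, max_so_far = 13
Position 2 (value 2): max_ending_here = 3, max_so_far = 13
Position 3 (value -11): max_ending_here = -8, max_so_far = 13
Position 4 (value -1): max_ending_here = -1, max_so_far = 13
Position 5 (value 12): max_ending_here = 12, max_so_far = 13
Position 6 (value -4): max_ending_here = 8, max_so_far = 13
Position 7 (value 11): max_ending_here = 19, max_so_far = 19

Maximum subarray: [12, -4, 11]
Maximum sum: 19

The maximum subarray is [12, -4, 11] with sum 19. This subarray runs from index 5 to index 7.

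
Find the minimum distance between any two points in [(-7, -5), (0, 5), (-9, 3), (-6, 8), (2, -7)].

Computing all pairwise distances among 5 points:

d((-7, -5), (0, 5)) = 12.2066
d((-7, -5), (-9, 3)) = 8.2462
d((-7, -5), (-6, 8)) = 13.0384
d((-7, -5), (2, -7)) = 9.2195
d((0, 5), (-9, 3)) = 9.2195
d((0, 5), (-6, 8)) = 6.7082
d((0, 5), (2, -7)) = 12.1655
d((-9, 3), (-6, 8)) = 5.831 <-- minimum
d((-9, 3), (2, -7)) = 14.8661
d((-6, 8), (2, -7)) = 17.0

Closest pair: (-9, 3) and (-6, 8) with distance 5.831

The closest pair is (-9, 3) and (-6, 8) with Euclidean distance 5.831. For 5 points, brute-force pairwise comparison is shown above. For large n, the divide-and-conquer algorithm (sort by x, recurse on halves, check the dividing strip) achieves O(n log n).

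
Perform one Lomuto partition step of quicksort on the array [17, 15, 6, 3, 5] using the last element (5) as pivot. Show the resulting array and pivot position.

Lomuto partition with pivot = 5:

Initial array: [17, 15, 6, 3, 5]

arr[0]=17 > 5: no swap
arr[1]=15 > 5: no swap
arr[2]=6 > 5: no swap
arr[3]=3 <= 5: swap with position 0, array becomes [3, 15, 6, 17, 5]

Place pivot at position 1: [3, 5, 6, 17, 15]
Pivot position: 1

After partitioning with pivot 5, the array becomes [3, 5, 6, 17, 15]. The pivot is placed at index 1. All elements to the left of the pivot are <= 5, and all elements to the right are > 5.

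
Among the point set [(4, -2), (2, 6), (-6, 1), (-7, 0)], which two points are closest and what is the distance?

Computing all pairwise distances among 4 points:

d((4, -2), (2, 6)) = 8.2462
d((4, -2), (-6, 1)) = 10.4403
d((4, -2), (-7, 0)) = 11.1803
d((2, 6), (-6, 1)) = 9.434
d((2, 6), (-7, 0)) = 10.8167
d((-6, 1), (-7, 0)) = 1.4142 <-- minimum

Closest pair: (-6, 1) and (-7, 0) with distance 1.4142

The closest pair is (-6, 1) and (-7, 0) with Euclidean distance 1.4142. For 4 points, brute-force pairwise comparison is shown above. For large n, the divide-and-conquer algorithm (sort by x, recurse on halves, check the dividing strip) achieves O(n log n).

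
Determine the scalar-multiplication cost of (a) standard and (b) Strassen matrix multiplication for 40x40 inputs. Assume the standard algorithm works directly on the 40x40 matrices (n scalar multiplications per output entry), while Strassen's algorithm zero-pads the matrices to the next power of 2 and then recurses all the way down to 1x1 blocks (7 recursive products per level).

Matrix multiplication for 40x40 matrices:

Strassen's algorithm requires power-of-2 dimensions. Pad 40x40 to 64x64 (next power of 2).

Standard algorithm: 40^3 = 64000 multiplications
Strassen's algorithm: 7^(log2(64)) = 7^6 = 117649 multiplications
Difference: 64000 - 117649 = -53649 (Strassen uses MORE here due to padding overhead — for small or just-over-power-of-2 n, padding can outweigh the per-level savings)

Standard: 64000 multiplications (40^3). Strassen: 117649 multiplications (7^6, after padding to 64x64). Strassen reduces 8 recursive multiplications to 7 at each level.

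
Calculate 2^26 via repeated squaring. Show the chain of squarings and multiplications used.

Computing 2^26 by squaring (build up from 2^1; each line after the first costs one multiplication):

2^1 = 2
2^2 = (2^1)^2 = 2^2 = 4
2^3 = 2 * 2^2 = 2 * 4 = 8
2^6 = (2^3)^2 = 8^2 = 64
2^12 = (2^6)^2 = 64^2 = 4096
2^13 = 2 * 2^12 = 2 * 4096 = 8192
2^26 = (2^13)^2 = 8192^2 = 67108864

Result: 67108864
Multiplications needed: 6 (6 lines after 2^1)

2^26 = 67108864. Using exponentiation by squaring, this requires 6 multiplications. The key idea: if the exponent is even, square the half-power; if odd, multiply by the base once.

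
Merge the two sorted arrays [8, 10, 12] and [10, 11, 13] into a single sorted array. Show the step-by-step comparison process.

Merging process:

Compare 8 vs 10: take 8 from left. Merged: [8]
Compare 10 vs 10: take 10 from left. Merged: [8, 10]
Compare 12 vs 10: take 10 from right. Merged: [8, 10, 10]
Compare 12 vs 11: take 11 from right. Merged: [8, 10, 10, 11]
Compare 12 vs 13: take 12 from left. Merged: [8, 10, 10, 11, 12]
Append remaining from right: [13]. Merged: [8, 10, 10, 11, 12, 13]

Final merged array: [8, 10, 10, 11, 12, 13]
Total comparisons: 5

The merged array is [8, 10, 10, 11, 12, 13], requiring 5 comparisons. The merge step runs in O(n) time where n is the total number of elements.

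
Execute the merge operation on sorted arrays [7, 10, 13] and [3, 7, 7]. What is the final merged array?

Merging process:

Compare 7 vs 3: take 3 from right. Merged: [3]
Compare 7 vs 7: take 7 from left. Merged: [3, 7]
Compare 10 vs 7: take 7 from right. Merged: [3, 7, 7]
Compare 10 vs 7: take 7 from right. Merged: [3, 7, 7, 7]
Append remaining from left: [10, 13]. Merged: [3, 7, 7, 7, 10, 13]

Final merged array: [3, 7, 7, 7, 10, 13]
Total comparisons: 4

The merged array is [3, 7, 7, 7, 10, 13], requiring 4 comparisons. The merge step runs in O(n) time where n is the total number of elements.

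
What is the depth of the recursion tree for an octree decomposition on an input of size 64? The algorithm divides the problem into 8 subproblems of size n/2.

For divide and conquer with division factor 2:

Problem sizes at each level:
Level 0: 64
Level 1: 32
Level 2: 16
Level 3: 8
Level 4: 4
Level 5: 2
Level 6: 1

The root is level 0 and the size-1 base case is level 6 (the tree spans levels 0 through 6, i.e. 7 levels counting the root), so the depth is the number of divisions: log_2(64) = 6

The recursion tree depth is log_2(64) = 6. At each level, the problem size is divided by 2, so it takes 6 divisions to reduce to a base case of size 1. The algorithm makes 8 recursive calls at each level.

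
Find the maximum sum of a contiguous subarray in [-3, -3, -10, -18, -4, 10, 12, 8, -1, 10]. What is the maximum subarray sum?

Using Kadane's algorithm on [-3, -3, -10, -18, -4, 10, 12, 8, -1, 10]:

Scanning through the array:
Position 1 (value -3): max_ending_here = -3, max_so_far = -3
Position 2 (value -10): max_ending_here = -10, max_so_far = -3
Position 3 (value -18): max_ending_here = -18, max_so_far = -3
Position 4 (value -4): max_ending_here = -4, max_so_far = -3
Position 5 (value 10): max_ending_here = 10, max_so_far = 10
Position 6 (value 12): max_ending_here = 22, max_so_far = 22
Position 7 (value 8): max_ending_here = 30, max_so_far = 30
Position 8 (value -1): max_ending_here = 29, max_so_far = 30
Position 9 (value 10): max_ending_here = 39, max_so_far = 39

Maximum subarray: [10, 12, 8, -1, 10]
Maximum sum: 39

The maximum subarray is [10, 12, 8, -1, 10] with sum 39. This subarray runs from index 5 to index 9.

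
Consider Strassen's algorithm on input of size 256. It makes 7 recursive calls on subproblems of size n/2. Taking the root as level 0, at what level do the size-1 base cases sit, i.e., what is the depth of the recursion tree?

For divide and conquer with division factor 2:

Problem sizes at each level:
Level 0: 256
Level 1: 128
Level 2: 64
Level 3: 32
Level 4: 16
Level 5: 8
Level 6: 4
Level 7: 2
Level 8: 1

The root is level 0 and the size-1 base case is level 8 (the tree spans levels 0 through 8, i.e. 9 levels counting the root), so the depth is the number of divisions: log_2(256) = 8

The recursion tree depth is log_2(256) = 8. At each level, the problem size is divided by 2, so it takes 8 divisions to reduce to a base case of size 1. The algorithm makes 7 recursive calls at each level.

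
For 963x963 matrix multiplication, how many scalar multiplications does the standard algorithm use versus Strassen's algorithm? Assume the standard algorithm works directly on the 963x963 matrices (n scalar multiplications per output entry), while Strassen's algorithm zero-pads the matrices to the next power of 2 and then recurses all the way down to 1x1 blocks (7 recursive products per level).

Matrix multiplication for 963x963 matrices:

Strassen's algorithm requires power-of-2 dimensions. Pad 963x963 to 1024x1024 (next power of 2).

Standard algorithm: 963^3 = 893056347 multiplications
Strassen's algorithm: 7^(log2(1024)) = 7^10 = 282475249 multiplications
Savings: 893056347 - 282475249 = 610581098 multiplications

Standard: 893056347 multiplications (963^3). Strassen: 282475249 multiplications (7^10, after padding to 1024x1024). Strassen reduces 8 recursive multiplications to 7 at each level.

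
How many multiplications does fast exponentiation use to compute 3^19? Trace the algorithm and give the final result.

Computing 3^19 by squaring (build up from 3^1; each line after the first costs one multiplication):

3^1 = 3
3^2 = (3^1)^2 = 3^2 = 9
3^4 = (3^2)^2 = 9^2 = 81
3^8 = (3^4)^2 = 81^2 = 6561
3^9 = 3 * 3^8 = 3 * 6561 = 19683
3^18 = (3^9)^2 = 19683^2 = 387420489
3^19 = 3 * 3^18 = 3 * 387420489 = 1162261467

Result: 1162261467
Multiplications needed: 6 (6 lines after 3^1)

3^19 = 1162261467. Using exponentiation by squaring, this requires 6 multiplications. The key idea: if the exponent is even, square the half-power; if odd, multiply by the base once.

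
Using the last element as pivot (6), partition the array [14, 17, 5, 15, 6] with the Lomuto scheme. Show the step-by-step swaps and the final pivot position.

Lomuto partition with pivot = 6:

Initial array: [14, 17, 5, 15, 6]

arr[0]=14 > 6: no swap
arr[1]=17 > 6: no swap
arr[2]=5 <= 6: swap with position 0, array becomes [5, 17, 14, 15, 6]
arr[3]=15 > 6: no swap

Place pivot at position 1: [5, 6, 14, 15, 17]
Pivot position: 1

After partitioning with pivot 6, the array becomes [5, 6, 14, 15, 17]. The pivot is placed at index 1. All elements to the left of the pivot are <= 6, and all elements to the right are > 6.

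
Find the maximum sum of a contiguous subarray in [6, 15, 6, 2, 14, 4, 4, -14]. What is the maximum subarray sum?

Using Kadane's algorithm on [6, 15, 6, 2, 14, 4, 4, -14]:

Scanning through the array:
Position 1 (value 15): max_ending_here = 21, max_so_far = 21
Position 2 (value 6): max_ending_here = 27, max_so_far = 27
Position 3 (value 2): max_ending_here = 29, max_so_far = 29
Position 4 (value 14): max_ending_here = 43, max_so_far = 43
Position 5 (value 4): max_ending_here = 47, max_so_far = 47
Position 6 (value 4): max_ending_here = 51, max_so_far = 51
Position 7 (value -14): max_ending_here = 37, max_so_far = 51

Maximum subarray: [6, 15, 6, 2, 14, 4, 4]
Maximum sum: 51

The maximum subarray is [6, 15, 6, 2, 14, 4, 4] with sum 51. This subarray runs from index 0 to index 6.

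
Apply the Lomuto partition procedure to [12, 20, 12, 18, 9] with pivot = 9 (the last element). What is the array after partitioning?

Lomuto partition with pivot = 9:

Initial array: [12, 20, 12, 18, 9]

arr[0]=12 > 9: no swap
arr[1]=20 > 9: no swap
arr[2]=12 > 9: no swap
arr[3]=18 > 9: no swap

Place pivot at position 0: [9, 20, 12, 18, 12]
Pivot position: 0

After partitioning with pivot 9, the array becomes [9, 20, 12, 18, 12]. The pivot is placed at index 0. All elements to the left of the pivot are <= 9, and all elements to the right are > 9.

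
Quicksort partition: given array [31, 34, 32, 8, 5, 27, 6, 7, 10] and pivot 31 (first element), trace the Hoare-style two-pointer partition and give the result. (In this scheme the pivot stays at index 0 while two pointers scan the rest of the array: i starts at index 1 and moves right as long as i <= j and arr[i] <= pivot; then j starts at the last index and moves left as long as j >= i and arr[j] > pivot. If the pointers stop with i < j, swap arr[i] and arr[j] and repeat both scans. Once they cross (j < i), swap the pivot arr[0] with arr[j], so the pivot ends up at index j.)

Hoare-style two-pointer partition with pivot = 31:

Initial array: [31, 34, 32, 8, 5, 27, 6, 7, 10]

Pointers start at i = 1, j = 8.
i stops at index 1 (arr[1]=34 > 31), j stops at index 8 (arr[8]=10 <= 31): swap arr[1] and arr[8], array becomes [31, 10, 32, 8, 5, 27, 6, 7, 34]
i stops at index 2 (arr[2]=32 > 31), j stops at index 7 (arr[7]=7 <= 31): swap arr[2] and arr[7], array becomes [31, 10, 7, 8, 5, 27, 6, 32, 34]
i ends at 7, j ends at 6: the pointers have crossed (j < i), so scanning stops.

Swap pivot arr[0] with arr[6] to place pivot at position 6: [6, 10, 7, 8, 5, 27, 31, 32, 34]
Pivot position: 6

After partitioning with pivot 31, the array becomes [6, 10, 7, 8, 5, 27, 31, 32, 34]. The pivot is placed at index 6. All elements to the left of the pivot are <= 31, and all elements to the right are > 31.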